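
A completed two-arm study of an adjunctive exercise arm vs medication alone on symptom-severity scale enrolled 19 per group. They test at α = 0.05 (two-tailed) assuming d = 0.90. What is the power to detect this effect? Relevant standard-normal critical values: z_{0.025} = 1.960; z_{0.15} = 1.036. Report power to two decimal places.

For two equal groups, power = Φ(d·√(n/2) − z_{α/2}).
d·√(n/2) = 0.90 × √(19/2) = 0.90 × 3.082 = 2.774.
z_β = 2.774 − 1.960 = 0.814.
Power = Φ(0.814) = 0.792.

power ≈ 0.79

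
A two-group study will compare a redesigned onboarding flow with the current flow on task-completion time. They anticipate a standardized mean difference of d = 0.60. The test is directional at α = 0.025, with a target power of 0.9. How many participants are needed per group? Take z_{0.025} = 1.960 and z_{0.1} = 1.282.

n = 59 per group

For two independent groups with equal n: n = 2·((z_{α} + z_β) / d)².
z_{α} + z_β = 1.960 + 1.282 = 3.242.
n = 2 × (3.242 / 0.60)² = 2 × 5.403² = 2 × 29.20 = 58.4.
Round up to the next whole participant.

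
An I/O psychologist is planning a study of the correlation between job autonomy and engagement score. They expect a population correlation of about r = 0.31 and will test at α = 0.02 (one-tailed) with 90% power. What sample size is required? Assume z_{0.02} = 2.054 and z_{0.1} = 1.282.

Fisher's z: C = ½·ln((1+r)/(1−r)) = ½·ln(1.8986) = 0.3205.
n = ((z_{α} + z_β)/C)² + 3.
(2.054 + 1.282) / 0.3205 = 3.336 / 0.3205 = 10.409.
n = 10.409² + 3 = 108.34 + 3 = 111.3.
Round up.

n = 112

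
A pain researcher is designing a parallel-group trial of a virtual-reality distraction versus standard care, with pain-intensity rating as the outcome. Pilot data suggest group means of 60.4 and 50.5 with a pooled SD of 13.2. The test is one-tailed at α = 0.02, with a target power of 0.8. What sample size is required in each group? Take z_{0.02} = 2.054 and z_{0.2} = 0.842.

n = 30 per group

Cohen's d = |M₁ − M₂| / SD_pooled = |60.4 − 50.5| / 13.2 = 9.9 / 13.2 = 0.750.
For two independent groups with equal n: n = 2·((z_{α} + z_β) / d)².
z_{α} + z_β = 2.054 + 0.842 = 2.896.
n = 2 × (2.896 / 0.750)² = 2 × 3.861² = 2 × 14.91 = 29.8.
Round up to the next whole participant.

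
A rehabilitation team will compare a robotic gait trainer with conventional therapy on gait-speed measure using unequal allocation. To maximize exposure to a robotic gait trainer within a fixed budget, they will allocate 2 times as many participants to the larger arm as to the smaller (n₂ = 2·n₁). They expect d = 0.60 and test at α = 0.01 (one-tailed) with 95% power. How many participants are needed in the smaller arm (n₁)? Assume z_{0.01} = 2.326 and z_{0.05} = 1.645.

n₁ = 66

With allocation ratio k = n₂/n₁ = 2, Var(x̄₁−x̄₂) = σ²(1/n₁ + 1/(k·n₁)) = σ²·(k+1)/(k·n₁).
So n₁ = (1 + 1/k)·((z_{α} + z_β)/d)² = 1.500 × (3.971/0.60)².
n₁ = 1.500 × 43.80 = 65.7.
Round up: n₁ = 66, giving n₂ = 2 × 66 = 132.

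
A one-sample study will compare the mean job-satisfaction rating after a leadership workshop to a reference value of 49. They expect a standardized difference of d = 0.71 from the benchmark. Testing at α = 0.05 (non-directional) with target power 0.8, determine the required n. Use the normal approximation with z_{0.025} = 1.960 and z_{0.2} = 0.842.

For a one-sample test: n = ((z_{α/2} + z_β) / d)².
z_{α/2} + z_β = 1.960 + 0.842 = 2.802.
n = (2.802 / 0.71)² = 3.946² = 15.57.
Round up.

n = 16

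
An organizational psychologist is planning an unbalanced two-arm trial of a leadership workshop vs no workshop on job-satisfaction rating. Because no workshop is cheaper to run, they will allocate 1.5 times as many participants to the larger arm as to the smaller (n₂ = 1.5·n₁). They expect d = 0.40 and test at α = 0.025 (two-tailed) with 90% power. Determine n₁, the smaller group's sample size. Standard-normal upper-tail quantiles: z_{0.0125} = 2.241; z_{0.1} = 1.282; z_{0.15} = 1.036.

n₁ = 130

With allocation ratio k = n₂/n₁ = 1.5, Var(x̄₁−x̄₂) = σ²(1/n₁ + 1/(k·n₁)) = σ²·(k+1)/(k·n₁).
So n₁ = (1 + 1/k)·((z_{α/2} + z_β)/d)² = 1.667 × (3.523/0.40)².
n₁ = 1.667 × 77.57 = 129.3.
Round up: n₁ = 130, giving n₂ = 1.5 × 130 = 195.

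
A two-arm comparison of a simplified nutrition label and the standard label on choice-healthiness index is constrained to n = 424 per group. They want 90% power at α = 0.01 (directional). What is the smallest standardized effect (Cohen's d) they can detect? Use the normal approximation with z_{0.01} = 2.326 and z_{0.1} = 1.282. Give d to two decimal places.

For two independent groups of n = 424 each: d_min = (z_{α} + z_β)·√(2/n).
z-sum = 2.326 + 1.282 = 3.608.
d_min = 3.608 × √(2/424) = 3.608 × 0.0687 = 0.248.

d_min ≈ 0.25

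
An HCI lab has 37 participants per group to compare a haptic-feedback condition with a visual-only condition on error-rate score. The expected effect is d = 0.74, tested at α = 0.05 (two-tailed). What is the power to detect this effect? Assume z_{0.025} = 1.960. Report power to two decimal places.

For two equal groups, power = Φ(d·√(n/2) − z_{α/2}).
d·√(n/2) = 0.74 × √(37/2) = 0.74 × 4.301 = 3.183.
z_β = 3.183 − 1.960 = 1.223.
Power = Φ(1.223) = 0.889.

power ≈ 0.89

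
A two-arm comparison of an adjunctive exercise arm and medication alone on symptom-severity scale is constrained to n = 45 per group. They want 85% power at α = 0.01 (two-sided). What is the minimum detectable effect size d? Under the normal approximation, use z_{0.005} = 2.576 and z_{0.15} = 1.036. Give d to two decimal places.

For two independent groups of n = 45 each: d_min = (z_{α/2} + z_β)·√(2/n).
z-sum = 2.576 + 1.036 = 3.612.
d_min = 3.612 × √(2/45) = 3.612 × 0.2108 = 0.761.

d_min ≈ 0.76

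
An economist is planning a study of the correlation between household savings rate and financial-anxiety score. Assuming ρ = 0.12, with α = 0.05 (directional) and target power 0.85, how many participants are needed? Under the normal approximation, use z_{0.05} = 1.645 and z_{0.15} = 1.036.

Fisher's z: C = ½·ln((1+r)/(1−r)) = ½·ln(1.2727) = 0.1206.
n = ((z_{α} + z_β)/C)² + 3.
(1.645 + 1.036) / 0.1206 = 2.681 / 0.1206 = 22.231.
n = 22.231² + 3 = 494.20 + 3 = 497.2.
Round up.

n = 498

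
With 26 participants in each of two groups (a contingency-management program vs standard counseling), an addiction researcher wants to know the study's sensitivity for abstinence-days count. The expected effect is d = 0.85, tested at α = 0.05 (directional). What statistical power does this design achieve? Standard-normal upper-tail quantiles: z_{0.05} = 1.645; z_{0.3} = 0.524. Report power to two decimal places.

For two equal groups, power = Φ(d·√(n/2) − z_{α}).
d·√(n/2) = 0.85 × √(26/2) = 0.85 × 3.606 = 3.065.
z_β = 3.065 − 1.645 = 1.420.
Power = Φ(1.420) = 0.922.

power ≈ 0.92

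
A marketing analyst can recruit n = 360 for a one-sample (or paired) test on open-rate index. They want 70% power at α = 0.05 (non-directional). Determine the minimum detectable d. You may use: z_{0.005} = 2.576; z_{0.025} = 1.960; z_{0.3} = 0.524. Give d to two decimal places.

d_min ≈ 0.13

For a single sample (or paired design) of n = 360: d_min = (z_{α/2} + z_β)/√n.
z-sum = 1.960 + 0.524 = 2.484.
d_min = 2.484 / √360 = 2.484 / 18.974 = 0.131.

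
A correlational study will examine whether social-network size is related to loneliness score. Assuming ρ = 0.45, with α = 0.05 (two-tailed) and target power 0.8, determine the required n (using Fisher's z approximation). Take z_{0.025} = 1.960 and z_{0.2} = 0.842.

n = 37

Fisher's z: C = ½·ln((1+r)/(1−r)) = ½·ln(2.6364) = 0.4847.
n = ((z_{α/2} + z_β)/C)² + 3.
(1.960 + 0.842) / 0.4847 = 2.802 / 0.4847 = 5.781.
n = 5.781² + 3 = 33.42 + 3 = 36.4.
Round up.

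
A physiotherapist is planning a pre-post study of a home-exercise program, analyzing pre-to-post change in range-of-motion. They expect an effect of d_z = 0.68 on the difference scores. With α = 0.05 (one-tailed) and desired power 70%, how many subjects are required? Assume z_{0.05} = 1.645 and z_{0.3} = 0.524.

For a paired (one-sample on differences) test: n = ((z_{α} + z_β) / d)².
z_{α} + z_β = 1.645 + 0.524 = 2.169.
n = (2.169 / 0.68)² = 3.190² = 10.17.
Round up.

n = 11 pairs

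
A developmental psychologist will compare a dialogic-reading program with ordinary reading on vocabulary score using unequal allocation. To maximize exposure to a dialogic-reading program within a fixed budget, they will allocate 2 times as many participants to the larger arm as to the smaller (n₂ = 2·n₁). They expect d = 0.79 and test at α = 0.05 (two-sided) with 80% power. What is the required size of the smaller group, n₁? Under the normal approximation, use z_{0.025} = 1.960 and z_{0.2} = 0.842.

With allocation ratio k = n₂/n₁ = 2, Var(x̄₁−x̄₂) = σ²(1/n₁ + 1/(k·n₁)) = σ²·(k+1)/(k·n₁).
So n₁ = (1 + 1/k)·((z_{α/2} + z_β)/d)² = 1.500 × (2.802/0.79)².
n₁ = 1.500 × 12.58 = 18.9.
Round up: n₁ = 19, giving n₂ = 2 × 19 = 38.

n₁ = 19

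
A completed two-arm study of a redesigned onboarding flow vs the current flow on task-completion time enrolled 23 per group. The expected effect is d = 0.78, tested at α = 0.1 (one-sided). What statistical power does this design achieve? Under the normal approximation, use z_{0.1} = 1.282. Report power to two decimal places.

For two equal groups, power = Φ(d·√(n/2) − z_{α}).
d·√(n/2) = 0.78 × √(23/2) = 0.78 × 3.391 = 2.645.
z_β = 2.645 − 1.282 = 1.363.
Power = Φ(1.363) = 0.914.

power ≈ 0.91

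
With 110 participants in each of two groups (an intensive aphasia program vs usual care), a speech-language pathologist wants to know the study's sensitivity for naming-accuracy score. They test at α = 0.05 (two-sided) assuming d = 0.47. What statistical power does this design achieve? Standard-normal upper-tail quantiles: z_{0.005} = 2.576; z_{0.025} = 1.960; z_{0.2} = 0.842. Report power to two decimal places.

For two equal groups, power = Φ(d·√(n/2) − z_{α/2}).
d·√(n/2) = 0.47 × √(110/2) = 0.47 × 7.416 = 3.486.
z_β = 3.486 − 1.960 = 1.526.
Power = Φ(1.526) = 0.936.

power ≈ 0.94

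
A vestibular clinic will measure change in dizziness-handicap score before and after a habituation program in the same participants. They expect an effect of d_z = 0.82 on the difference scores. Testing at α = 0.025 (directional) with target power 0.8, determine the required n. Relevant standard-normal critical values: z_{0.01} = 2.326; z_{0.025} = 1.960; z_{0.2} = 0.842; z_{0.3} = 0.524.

n = 12 pairs

For a paired (one-sample on differences) test: n = ((z_{α} + z_β) / d)².
z_{α} + z_β = 1.960 + 0.842 = 2.802.
n = (2.802 / 0.82)² = 3.417² = 11.68.
Round up.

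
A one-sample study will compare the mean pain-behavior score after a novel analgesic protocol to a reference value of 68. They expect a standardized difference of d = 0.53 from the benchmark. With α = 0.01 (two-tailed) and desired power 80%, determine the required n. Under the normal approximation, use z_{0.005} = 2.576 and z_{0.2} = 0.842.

n = 42

For a one-sample test: n = ((z_{α/2} + z_β) / d)².
z_{α/2} + z_β = 2.576 + 0.842 = 3.418.
n = (3.418 / 0.53)² = 6.449² = 41.59.
Round up.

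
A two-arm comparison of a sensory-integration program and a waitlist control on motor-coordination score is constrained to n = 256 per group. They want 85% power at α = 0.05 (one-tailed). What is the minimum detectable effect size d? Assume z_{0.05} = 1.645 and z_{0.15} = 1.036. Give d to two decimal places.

d_min ≈ 0.24

For two independent groups of n = 256 each: d_min = (z_{α} + z_β)·√(2/n).
z-sum = 1.645 + 1.036 = 2.681.
d_min = 2.681 × √(2/256) = 2.681 × 0.0884 = 0.237.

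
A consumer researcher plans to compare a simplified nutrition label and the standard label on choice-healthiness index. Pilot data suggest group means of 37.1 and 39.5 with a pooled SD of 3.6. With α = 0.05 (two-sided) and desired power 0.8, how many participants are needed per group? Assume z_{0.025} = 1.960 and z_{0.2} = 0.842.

n = 36 per group

Cohen's d = |M₁ − M₂| / SD_pooled = |37.1 − 39.5| / 3.6 = 2.4 / 3.6 = 0.667.
For two independent groups with equal n: n = 2·((z_{α/2} + z_β) / d)².
z_{α/2} + z_β = 1.960 + 0.842 = 2.802.
n = 2 × (2.802 / 0.667)² = 2 × 4.201² = 2 × 17.65 = 35.3.
Round up to the next whole participant.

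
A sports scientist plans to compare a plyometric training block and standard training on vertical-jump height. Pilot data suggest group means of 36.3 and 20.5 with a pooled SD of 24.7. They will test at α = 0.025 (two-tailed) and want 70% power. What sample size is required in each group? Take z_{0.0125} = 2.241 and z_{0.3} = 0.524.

n = 38 per group

Cohen's d = |M₁ − M₂| / SD_pooled = |36.3 − 20.5| / 24.7 = 15.8 / 24.7 = 0.640.
For two independent groups with equal n: n = 2·((z_{α/2} + z_β) / d)².
z_{α/2} + z_β = 2.241 + 0.524 = 2.765.
n = 2 × (2.765 / 0.640)² = 2 × 4.320² = 2 × 18.67 = 37.3.
Round up to the next whole participant.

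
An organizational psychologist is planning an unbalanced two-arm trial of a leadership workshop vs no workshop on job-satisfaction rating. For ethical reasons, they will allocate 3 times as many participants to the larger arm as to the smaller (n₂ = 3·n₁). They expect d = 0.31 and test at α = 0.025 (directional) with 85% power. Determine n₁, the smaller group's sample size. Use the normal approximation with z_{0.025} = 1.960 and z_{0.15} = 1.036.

With allocation ratio k = n₂/n₁ = 3, Var(x̄₁−x̄₂) = σ²(1/n₁ + 1/(k·n₁)) = σ²·(k+1)/(k·n₁).
So n₁ = (1 + 1/k)·((z_{α} + z_β)/d)² = 1.333 × (2.996/0.31)².
n₁ = 1.333 × 93.40 = 124.5.
Round up: n₁ = 125, giving n₂ = 3 × 125 = 375.

n₁ = 125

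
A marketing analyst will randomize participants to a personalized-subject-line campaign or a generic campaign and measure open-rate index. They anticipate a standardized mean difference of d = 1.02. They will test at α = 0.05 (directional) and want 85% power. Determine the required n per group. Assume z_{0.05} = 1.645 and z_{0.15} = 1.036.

For two independent groups with equal n: n = 2·((z_{α} + z_β) / d)².
z_{α} + z_β = 1.645 + 1.036 = 2.681.
n = 2 × (2.681 / 1.02)² = 2 × 2.628² = 2 × 6.91 = 13.8.
Round up to the next whole participant.

n = 14 per group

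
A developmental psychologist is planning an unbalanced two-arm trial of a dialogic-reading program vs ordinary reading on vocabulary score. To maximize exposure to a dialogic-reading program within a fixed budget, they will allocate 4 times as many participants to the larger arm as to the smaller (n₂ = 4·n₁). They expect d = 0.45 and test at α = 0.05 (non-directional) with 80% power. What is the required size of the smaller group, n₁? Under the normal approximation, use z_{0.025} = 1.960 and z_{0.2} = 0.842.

n₁ = 49

With allocation ratio k = n₂/n₁ = 4, Var(x̄₁−x̄₂) = σ²(1/n₁ + 1/(k·n₁)) = σ²·(k+1)/(k·n₁).
So n₁ = (1 + 1/k)·((z_{α/2} + z_β)/d)² = 1.250 × (2.802/0.45)².
n₁ = 1.250 × 38.77 = 48.5.
Round up: n₁ = 49, giving n₂ = 4 × 49 = 196.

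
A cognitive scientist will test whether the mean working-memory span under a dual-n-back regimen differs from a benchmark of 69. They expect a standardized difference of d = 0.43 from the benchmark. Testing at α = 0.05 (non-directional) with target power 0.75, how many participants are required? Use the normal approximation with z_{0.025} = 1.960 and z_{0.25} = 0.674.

n = 38

For a one-sample test: n = ((z_{α/2} + z_β) / d)².
z_{α/2} + z_β = 1.960 + 0.674 = 2.634.
n = (2.634 / 0.43)² = 6.126² = 37.52.
Round up.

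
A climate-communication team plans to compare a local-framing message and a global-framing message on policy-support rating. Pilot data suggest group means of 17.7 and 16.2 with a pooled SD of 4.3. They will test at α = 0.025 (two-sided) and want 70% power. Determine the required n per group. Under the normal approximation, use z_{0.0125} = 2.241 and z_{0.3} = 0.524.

n = 126 per group

Cohen's d = |M₁ − M₂| / SD_pooled = |17.7 − 16.2| / 4.3 = 1.5 / 4.3 = 0.349.
For two independent groups with equal n: n = 2·((z_{α/2} + z_β) / d)².
z_{α/2} + z_β = 2.241 + 0.524 = 2.765.
n = 2 × (2.765 / 0.349)² = 2 × 7.923² = 2 × 62.77 = 125.5.
Round up to the next whole participant.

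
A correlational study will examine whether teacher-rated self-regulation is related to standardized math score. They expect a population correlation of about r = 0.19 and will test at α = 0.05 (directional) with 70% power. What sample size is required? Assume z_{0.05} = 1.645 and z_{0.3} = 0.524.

n = 131

Fisher's z: C = ½·ln((1+r)/(1−r)) = ½·ln(1.4691) = 0.1923.
n = ((z_{α} + z_β)/C)² + 3.
(1.645 + 0.524) / 0.1923 = 2.169 / 0.1923 = 11.279.
n = 11.279² + 3 = 127.22 + 3 = 130.2.
Round up.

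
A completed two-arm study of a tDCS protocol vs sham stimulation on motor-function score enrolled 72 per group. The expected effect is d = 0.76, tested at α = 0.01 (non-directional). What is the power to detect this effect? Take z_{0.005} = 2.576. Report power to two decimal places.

power ≈ 0.98

For two equal groups, power = Φ(d·√(n/2) − z_{α/2}).
d·√(n/2) = 0.76 × √(72/2) = 0.76 × 6.000 = 4.560.
z_β = 4.560 − 2.576 = 1.984.
Power = Φ(1.984) = 0.976.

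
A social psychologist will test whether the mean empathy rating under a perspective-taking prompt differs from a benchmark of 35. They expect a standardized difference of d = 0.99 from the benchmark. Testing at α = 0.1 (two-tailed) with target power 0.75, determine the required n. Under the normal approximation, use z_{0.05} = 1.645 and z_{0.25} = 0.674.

For a one-sample test: n = ((z_{α/2} + z_β) / d)².
z_{α/2} + z_β = 1.645 + 0.674 = 2.319.
n = (2.319 / 0.99)² = 2.342² = 5.49.
Round up.

n = 6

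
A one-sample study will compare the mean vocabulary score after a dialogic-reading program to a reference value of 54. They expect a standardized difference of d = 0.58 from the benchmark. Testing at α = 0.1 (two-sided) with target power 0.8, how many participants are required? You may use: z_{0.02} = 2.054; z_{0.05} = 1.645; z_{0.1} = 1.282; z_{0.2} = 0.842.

For a one-sample test: n = ((z_{α/2} + z_β) / d)².
z_{α/2} + z_β = 1.645 + 0.842 = 2.487.
n = (2.487 / 0.58)² = 4.288² = 18.39.
Round up.

n = 19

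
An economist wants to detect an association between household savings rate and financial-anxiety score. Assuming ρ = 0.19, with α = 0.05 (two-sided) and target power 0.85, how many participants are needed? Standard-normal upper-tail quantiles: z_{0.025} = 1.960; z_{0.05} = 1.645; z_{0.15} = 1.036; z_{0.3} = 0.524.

n = 246

Fisher's z: C = ½·ln((1+r)/(1−r)) = ½·ln(1.4691) = 0.1923.
n = ((z_{α/2} + z_β)/C)² + 3.
(1.960 + 1.036) / 0.1923 = 2.996 / 0.1923 = 15.580.
n = 15.580² + 3 = 242.73 + 3 = 245.7.
Round up.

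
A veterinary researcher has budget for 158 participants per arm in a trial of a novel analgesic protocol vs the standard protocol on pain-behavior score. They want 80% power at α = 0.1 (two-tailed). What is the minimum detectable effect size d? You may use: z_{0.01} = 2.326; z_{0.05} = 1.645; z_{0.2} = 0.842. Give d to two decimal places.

d_min ≈ 0.28

For two independent groups of n = 158 each: d_min = (z_{α/2} + z_β)·√(2/n).
z-sum = 1.645 + 0.842 = 2.487.
d_min = 2.487 × √(2/158) = 2.487 × 0.1125 = 0.280.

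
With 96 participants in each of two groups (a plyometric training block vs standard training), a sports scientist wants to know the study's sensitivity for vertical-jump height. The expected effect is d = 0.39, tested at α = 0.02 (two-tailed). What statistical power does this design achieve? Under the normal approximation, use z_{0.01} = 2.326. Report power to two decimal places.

power ≈ 0.65

For two equal groups, power = Φ(d·√(n/2) − z_{α/2}).
d·√(n/2) = 0.39 × √(96/2) = 0.39 × 6.928 = 2.702.
z_β = 2.702 − 2.326 = 0.376.
Power = Φ(0.376) = 0.647.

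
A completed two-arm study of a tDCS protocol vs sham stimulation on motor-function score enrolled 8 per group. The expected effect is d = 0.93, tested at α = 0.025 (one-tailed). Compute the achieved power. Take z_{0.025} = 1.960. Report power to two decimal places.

power ≈ 0.46

For two equal groups, power = Φ(d·√(n/2) − z_{α}).
d·√(n/2) = 0.93 × √(8/2) = 0.93 × 2.000 = 1.860.
z_β = 1.860 − 1.960 = -0.100.
Power = Φ(-0.100) = 0.460.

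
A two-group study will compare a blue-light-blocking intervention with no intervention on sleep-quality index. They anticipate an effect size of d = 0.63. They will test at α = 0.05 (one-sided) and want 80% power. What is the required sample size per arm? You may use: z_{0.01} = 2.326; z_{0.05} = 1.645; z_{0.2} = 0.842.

n = 32 per group

For two independent groups with equal n: n = 2·((z_{α} + z_β) / d)².
z_{α} + z_β = 1.645 + 0.842 = 2.487.
n = 2 × (2.487 / 0.63)² = 2 × 3.948² = 2 × 15.58 = 31.2.
Round up to the next whole participant.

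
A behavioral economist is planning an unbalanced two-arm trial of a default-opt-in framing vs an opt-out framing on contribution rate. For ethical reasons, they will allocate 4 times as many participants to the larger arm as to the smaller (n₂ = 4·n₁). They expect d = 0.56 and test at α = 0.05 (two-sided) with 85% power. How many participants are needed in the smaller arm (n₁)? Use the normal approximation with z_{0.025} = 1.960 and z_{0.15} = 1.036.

n₁ = 36

With allocation ratio k = n₂/n₁ = 4, Var(x̄₁−x̄₂) = σ²(1/n₁ + 1/(k·n₁)) = σ²·(k+1)/(k·n₁).
So n₁ = (1 + 1/k)·((z_{α/2} + z_β)/d)² = 1.250 × (2.996/0.56)².
n₁ = 1.250 × 28.62 = 35.8.
Round up: n₁ = 36, giving n₂ = 4 × 36 = 144.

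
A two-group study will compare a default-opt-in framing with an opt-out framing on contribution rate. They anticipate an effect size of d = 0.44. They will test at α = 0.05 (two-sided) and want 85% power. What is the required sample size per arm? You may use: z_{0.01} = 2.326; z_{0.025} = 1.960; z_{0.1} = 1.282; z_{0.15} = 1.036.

n = 93 per group

For two independent groups with equal n: n = 2·((z_{α/2} + z_β) / d)².
z_{α/2} + z_β = 1.960 + 1.036 = 2.996.
n = 2 × (2.996 / 0.44)² = 2 × 6.809² = 2 × 46.36 = 92.7.
Round up to the next whole participant.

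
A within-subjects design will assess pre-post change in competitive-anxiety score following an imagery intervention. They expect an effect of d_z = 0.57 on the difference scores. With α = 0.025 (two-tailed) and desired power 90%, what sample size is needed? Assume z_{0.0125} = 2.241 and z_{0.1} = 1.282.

For a paired (one-sample on differences) test: n = ((z_{α/2} + z_β) / d)².
z_{α/2} + z_β = 2.241 + 1.282 = 3.523.
n = (3.523 / 0.57)² = 6.181² = 38.20.
Round up.

n = 39 pairs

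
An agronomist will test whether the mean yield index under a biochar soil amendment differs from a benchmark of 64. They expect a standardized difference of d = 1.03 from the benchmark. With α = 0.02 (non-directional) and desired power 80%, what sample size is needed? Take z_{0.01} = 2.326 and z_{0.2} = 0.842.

n = 10

For a one-sample test: n = ((z_{α/2} + z_β) / d)².
z_{α/2} + z_β = 2.326 + 0.842 = 3.168.
n = (3.168 / 1.03)² = 3.076² = 9.46.
Round up.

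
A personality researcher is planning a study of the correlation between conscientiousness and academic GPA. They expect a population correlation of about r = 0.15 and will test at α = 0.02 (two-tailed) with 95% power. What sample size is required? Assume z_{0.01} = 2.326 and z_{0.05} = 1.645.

n = 694

Fisher's z: C = ½·ln((1+r)/(1−r)) = ½·ln(1.3529) = 0.1511.
n = ((z_{α/2} + z_β)/C)² + 3.
(2.326 + 1.645) / 0.1511 = 3.971 / 0.1511 = 26.281.
n = 26.281² + 3 = 690.67 + 3 = 693.7.
Round up.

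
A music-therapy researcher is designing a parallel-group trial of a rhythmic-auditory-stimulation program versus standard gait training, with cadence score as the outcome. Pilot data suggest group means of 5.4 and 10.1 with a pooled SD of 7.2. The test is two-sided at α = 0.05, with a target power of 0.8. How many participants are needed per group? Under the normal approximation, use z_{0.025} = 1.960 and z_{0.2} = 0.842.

n = 37 per group

Cohen's d = |M₁ − M₂| / SD_pooled = |5.4 − 10.1| / 7.2 = 4.7 / 7.2 = 0.653.
For two independent groups with equal n: n = 2·((z_{α/2} + z_β) / d)².
z_{α/2} + z_β = 1.960 + 0.842 = 2.802.
n = 2 × (2.802 / 0.653)² = 2 × 4.291² = 2 × 18.41 = 36.8.
Round up to the next whole participant.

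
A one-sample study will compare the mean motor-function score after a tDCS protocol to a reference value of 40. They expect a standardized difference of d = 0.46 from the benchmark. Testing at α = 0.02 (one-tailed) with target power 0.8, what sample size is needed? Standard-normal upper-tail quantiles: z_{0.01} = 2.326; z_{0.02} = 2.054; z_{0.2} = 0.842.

n = 40

For a one-sample test: n = ((z_{α} + z_β) / d)².
z_{α} + z_β = 2.054 + 0.842 = 2.896.
n = (2.896 / 0.46)² = 6.296² = 39.64.
Round up.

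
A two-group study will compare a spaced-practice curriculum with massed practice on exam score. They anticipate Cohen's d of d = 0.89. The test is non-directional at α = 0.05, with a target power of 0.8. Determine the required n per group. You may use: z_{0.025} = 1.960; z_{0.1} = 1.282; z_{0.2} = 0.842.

For two independent groups with equal n: n = 2·((z_{α/2} + z_β) / d)².
z_{α/2} + z_β = 1.960 + 0.842 = 2.802.
n = 2 × (2.802 / 0.89)² = 2 × 3.148² = 2 × 9.91 = 19.8.
Round up to the next whole participant.

n = 20 per group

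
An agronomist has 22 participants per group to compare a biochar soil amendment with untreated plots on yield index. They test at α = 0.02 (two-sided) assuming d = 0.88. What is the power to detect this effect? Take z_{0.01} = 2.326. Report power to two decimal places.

For two equal groups, power = Φ(d·√(n/2) − z_{α/2}).
d·√(n/2) = 0.88 × √(22/2) = 0.88 × 3.317 = 2.919.
z_β = 2.919 − 2.326 = 0.593.
Power = Φ(0.593) = 0.723.

power ≈ 0.72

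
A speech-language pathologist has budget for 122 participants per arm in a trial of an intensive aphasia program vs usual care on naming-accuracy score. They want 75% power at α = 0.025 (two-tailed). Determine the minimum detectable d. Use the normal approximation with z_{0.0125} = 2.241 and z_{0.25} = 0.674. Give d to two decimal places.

For two independent groups of n = 122 each: d_min = (z_{α/2} + z_β)·√(2/n).
z-sum = 2.241 + 0.674 = 2.915.
d_min = 2.915 × √(2/122) = 2.915 × 0.1280 = 0.373.

d_min ≈ 0.37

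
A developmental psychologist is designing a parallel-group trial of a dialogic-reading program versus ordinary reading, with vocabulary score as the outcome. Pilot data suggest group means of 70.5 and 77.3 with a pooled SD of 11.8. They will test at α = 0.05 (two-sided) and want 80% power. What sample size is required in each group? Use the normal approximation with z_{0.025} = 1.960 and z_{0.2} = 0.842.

Cohen's d = |M₁ − M₂| / SD_pooled = |70.5 − 77.3| / 11.8 = 6.8 / 11.8 = 0.576.
For two independent groups with equal n: n = 2·((z_{α/2} + z_β) / d)².
z_{α/2} + z_β = 1.960 + 0.842 = 2.802.
n = 2 × (2.802 / 0.576)² = 2 × 4.865² = 2 × 23.66 = 47.3.
Round up to the next whole participant.

n = 48 per group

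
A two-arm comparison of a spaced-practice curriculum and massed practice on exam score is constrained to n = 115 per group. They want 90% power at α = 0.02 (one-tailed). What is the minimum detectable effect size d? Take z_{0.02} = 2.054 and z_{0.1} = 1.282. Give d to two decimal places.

For two independent groups of n = 115 each: d_min = (z_{α} + z_β)·√(2/n).
z-sum = 2.054 + 1.282 = 3.336.
d_min = 3.336 × √(2/115) = 3.336 × 0.1319 = 0.440.

d_min ≈ 0.44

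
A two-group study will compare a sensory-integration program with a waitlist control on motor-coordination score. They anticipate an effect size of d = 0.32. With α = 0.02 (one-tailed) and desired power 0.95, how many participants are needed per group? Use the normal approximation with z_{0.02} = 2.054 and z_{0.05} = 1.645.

n = 268 per group

For two independent groups with equal n: n = 2·((z_{α} + z_β) / d)².
z_{α} + z_β = 2.054 + 1.645 = 3.699.
n = 2 × (3.699 / 0.32)² = 2 × 11.559² = 2 × 133.62 = 267.2.
Round up to the next whole participant.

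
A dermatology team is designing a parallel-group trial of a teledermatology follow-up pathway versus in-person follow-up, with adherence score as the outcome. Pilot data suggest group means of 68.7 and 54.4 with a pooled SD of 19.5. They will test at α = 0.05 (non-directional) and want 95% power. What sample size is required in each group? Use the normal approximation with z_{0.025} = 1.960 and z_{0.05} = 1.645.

n = 49 per group

Cohen's d = |M₁ − M₂| / SD_pooled = |68.7 − 54.4| / 19.5 = 14.3 / 19.5 = 0.733.
For two independent groups with equal n: n = 2·((z_{α/2} + z_β) / d)².
z_{α/2} + z_β = 1.960 + 1.645 = 3.605.
n = 2 × (3.605 / 0.733)² = 2 × 4.918² = 2 × 24.19 = 48.4.
Round up to the next whole participant.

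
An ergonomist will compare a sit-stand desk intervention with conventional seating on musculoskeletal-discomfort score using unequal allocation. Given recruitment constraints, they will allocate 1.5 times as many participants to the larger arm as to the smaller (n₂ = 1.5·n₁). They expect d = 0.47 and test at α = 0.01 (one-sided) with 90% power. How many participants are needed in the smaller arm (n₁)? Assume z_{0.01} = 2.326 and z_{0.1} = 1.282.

n₁ = 99

With allocation ratio k = n₂/n₁ = 1.5, Var(x̄₁−x̄₂) = σ²(1/n₁ + 1/(k·n₁)) = σ²·(k+1)/(k·n₁).
So n₁ = (1 + 1/k)·((z_{α} + z_β)/d)² = 1.667 × (3.608/0.47)².
n₁ = 1.667 × 58.93 = 98.2.
Round up: n₁ = 99, giving n₂ = ⌈1.5 × 99⌉ = ⌈148.5⌉ = 149.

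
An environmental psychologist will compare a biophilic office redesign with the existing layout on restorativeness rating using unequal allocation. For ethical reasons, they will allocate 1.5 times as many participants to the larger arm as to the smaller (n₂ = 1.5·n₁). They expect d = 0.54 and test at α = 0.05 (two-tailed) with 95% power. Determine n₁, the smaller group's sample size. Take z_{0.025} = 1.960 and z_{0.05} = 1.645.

With allocation ratio k = n₂/n₁ = 1.5, Var(x̄₁−x̄₂) = σ²(1/n₁ + 1/(k·n₁)) = σ²·(k+1)/(k·n₁).
So n₁ = (1 + 1/k)·((z_{α/2} + z_β)/d)² = 1.667 × (3.605/0.54)².
n₁ = 1.667 × 44.57 = 74.3.
Round up: n₁ = 75, giving n₂ = ⌈1.5 × 75⌉ = ⌈112.5⌉ = 113.

n₁ = 75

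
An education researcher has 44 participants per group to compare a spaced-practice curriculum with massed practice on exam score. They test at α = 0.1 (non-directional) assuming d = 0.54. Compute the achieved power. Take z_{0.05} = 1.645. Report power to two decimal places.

power ≈ 0.81

For two equal groups, power = Φ(d·√(n/2) − z_{α/2}).
d·√(n/2) = 0.54 × √(44/2) = 0.54 × 4.690 = 2.533.
z_β = 2.533 − 1.645 = 0.888.
Power = Φ(0.888) = 0.813.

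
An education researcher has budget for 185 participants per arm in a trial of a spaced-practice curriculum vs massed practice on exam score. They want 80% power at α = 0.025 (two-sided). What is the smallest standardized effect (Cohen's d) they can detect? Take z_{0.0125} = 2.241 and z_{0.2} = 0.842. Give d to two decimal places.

For two independent groups of n = 185 each: d_min = (z_{α/2} + z_β)·√(2/n).
z-sum = 2.241 + 0.842 = 3.083.
d_min = 3.083 × √(2/185) = 3.083 × 0.1040 = 0.321.

d_min ≈ 0.32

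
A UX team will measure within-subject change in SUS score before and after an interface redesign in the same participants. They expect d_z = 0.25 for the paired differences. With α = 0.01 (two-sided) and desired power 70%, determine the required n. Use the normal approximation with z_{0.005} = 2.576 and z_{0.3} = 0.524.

n = 154 pairs

For a paired (one-sample on differences) test: n = ((z_{α/2} + z_β) / d)².
z_{α/2} + z_β = 2.576 + 0.524 = 3.100.
n = (3.100 / 0.25)² = 12.400² = 153.76.
Round up.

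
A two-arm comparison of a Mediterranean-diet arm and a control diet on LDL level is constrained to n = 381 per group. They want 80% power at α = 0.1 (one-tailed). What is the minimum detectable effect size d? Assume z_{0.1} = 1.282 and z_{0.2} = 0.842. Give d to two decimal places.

For two independent groups of n = 381 each: d_min = (z_{α} + z_β)·√(2/n).
z-sum = 1.282 + 0.842 = 2.124.
d_min = 2.124 × √(2/381) = 2.124 × 0.0725 = 0.154.

d_min ≈ 0.15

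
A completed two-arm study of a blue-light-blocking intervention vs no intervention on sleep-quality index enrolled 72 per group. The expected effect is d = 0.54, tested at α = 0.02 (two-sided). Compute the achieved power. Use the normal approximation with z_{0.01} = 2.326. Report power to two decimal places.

power ≈ 0.82

For two equal groups, power = Φ(d·√(n/2) − z_{α/2}).
d·√(n/2) = 0.54 × √(72/2) = 0.54 × 6.000 = 3.240.
z_β = 3.240 − 2.326 = 0.914.
Power = Φ(0.914) = 0.820.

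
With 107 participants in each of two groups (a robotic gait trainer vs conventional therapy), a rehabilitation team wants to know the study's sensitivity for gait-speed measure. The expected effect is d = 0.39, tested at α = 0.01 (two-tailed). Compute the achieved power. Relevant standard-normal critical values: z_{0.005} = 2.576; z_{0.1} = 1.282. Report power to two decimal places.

power ≈ 0.61

For two equal groups, power = Φ(d·√(n/2) − z_{α/2}).
d·√(n/2) = 0.39 × √(107/2) = 0.39 × 7.314 = 2.853.
z_β = 2.853 − 2.576 = 0.277.
Power = Φ(0.277) = 0.609.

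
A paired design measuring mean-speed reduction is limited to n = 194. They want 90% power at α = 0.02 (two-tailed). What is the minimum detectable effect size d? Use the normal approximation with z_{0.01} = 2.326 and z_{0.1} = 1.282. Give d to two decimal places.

d_min ≈ 0.26

For a single sample (or paired design) of n = 194: d_min = (z_{α/2} + z_β)/√n.
z-sum = 2.326 + 1.282 = 3.608.
d_min = 3.608 / √194 = 3.608 / 13.928 = 0.259.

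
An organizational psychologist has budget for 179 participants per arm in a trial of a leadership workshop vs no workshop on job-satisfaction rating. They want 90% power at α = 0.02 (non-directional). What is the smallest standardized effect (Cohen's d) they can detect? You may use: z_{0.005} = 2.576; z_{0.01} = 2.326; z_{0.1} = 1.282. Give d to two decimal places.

d_min ≈ 0.38

For two independent groups of n = 179 each: d_min = (z_{α/2} + z_β)·√(2/n).
z-sum = 2.326 + 1.282 = 3.608.
d_min = 3.608 × √(2/179) = 3.608 × 0.1057 = 0.381.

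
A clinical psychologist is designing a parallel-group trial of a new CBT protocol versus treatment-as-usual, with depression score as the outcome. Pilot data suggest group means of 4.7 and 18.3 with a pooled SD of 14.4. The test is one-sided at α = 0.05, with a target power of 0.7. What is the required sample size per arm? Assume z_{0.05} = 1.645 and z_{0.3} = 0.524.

n = 11 per group

Cohen's d = |M₁ − M₂| / SD_pooled = |4.7 − 18.3| / 14.4 = 13.6 / 14.4 = 0.944.
For two independent groups with equal n: n = 2·((z_{α} + z_β) / d)².
z_{α} + z_β = 1.645 + 0.524 = 2.169.
n = 2 × (2.169 / 0.944)² = 2 × 2.298² = 2 × 5.28 = 10.6.
Round up to the next whole participant.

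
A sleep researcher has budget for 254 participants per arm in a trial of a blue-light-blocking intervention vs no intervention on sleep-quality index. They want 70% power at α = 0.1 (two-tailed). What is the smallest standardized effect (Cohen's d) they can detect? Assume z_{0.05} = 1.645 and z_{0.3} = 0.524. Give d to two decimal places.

For two independent groups of n = 254 each: d_min = (z_{α/2} + z_β)·√(2/n).
z-sum = 1.645 + 0.524 = 2.169.
d_min = 2.169 × √(2/254) = 2.169 × 0.0887 = 0.192.

d_min ≈ 0.19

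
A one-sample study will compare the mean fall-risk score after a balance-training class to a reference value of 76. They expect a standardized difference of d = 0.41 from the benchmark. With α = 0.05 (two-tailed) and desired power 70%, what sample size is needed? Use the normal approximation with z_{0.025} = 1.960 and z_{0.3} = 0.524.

n = 37

For a one-sample test: n = ((z_{α/2} + z_β) / d)².
z_{α/2} + z_β = 1.960 + 0.524 = 2.484.
n = (2.484 / 0.41)² = 6.059² = 36.71.
Round up.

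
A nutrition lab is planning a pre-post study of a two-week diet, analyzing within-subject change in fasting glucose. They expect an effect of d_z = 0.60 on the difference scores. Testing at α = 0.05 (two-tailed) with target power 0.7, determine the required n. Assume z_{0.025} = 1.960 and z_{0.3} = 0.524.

n = 18 pairs

For a paired (one-sample on differences) test: n = ((z_{α/2} + z_β) / d)².
z_{α/2} + z_β = 1.960 + 0.524 = 2.484.
n = (2.484 / 0.60)² = 4.140² = 17.14.
Round up.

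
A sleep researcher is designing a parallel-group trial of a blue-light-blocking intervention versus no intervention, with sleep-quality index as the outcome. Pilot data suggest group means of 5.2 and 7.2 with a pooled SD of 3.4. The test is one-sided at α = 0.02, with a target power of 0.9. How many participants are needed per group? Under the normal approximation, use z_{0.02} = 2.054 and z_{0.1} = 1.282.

Cohen's d = |M₁ − M₂| / SD_pooled = |5.2 − 7.2| / 3.4 = 2.0 / 3.4 = 0.588.
For two independent groups with equal n: n = 2·((z_{α} + z_β) / d)².
z_{α} + z_β = 2.054 + 1.282 = 3.336.
n = 2 × (3.336 / 0.588)² = 2 × 5.673² = 2 × 32.19 = 64.4.
Round up to the next whole participant.

n = 65 per group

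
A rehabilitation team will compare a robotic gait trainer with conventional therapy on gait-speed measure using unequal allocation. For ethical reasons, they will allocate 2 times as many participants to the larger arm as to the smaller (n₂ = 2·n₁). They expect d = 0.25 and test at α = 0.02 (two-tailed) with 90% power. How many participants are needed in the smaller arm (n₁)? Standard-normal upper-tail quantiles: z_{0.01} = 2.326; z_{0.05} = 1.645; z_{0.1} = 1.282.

With allocation ratio k = n₂/n₁ = 2, Var(x̄₁−x̄₂) = σ²(1/n₁ + 1/(k·n₁)) = σ²·(k+1)/(k·n₁).
So n₁ = (1 + 1/k)·((z_{α/2} + z_β)/d)² = 1.500 × (3.608/0.25)².
n₁ = 1.500 × 208.28 = 312.4.
Round up: n₁ = 313, giving n₂ = 2 × 313 = 626.

n₁ = 313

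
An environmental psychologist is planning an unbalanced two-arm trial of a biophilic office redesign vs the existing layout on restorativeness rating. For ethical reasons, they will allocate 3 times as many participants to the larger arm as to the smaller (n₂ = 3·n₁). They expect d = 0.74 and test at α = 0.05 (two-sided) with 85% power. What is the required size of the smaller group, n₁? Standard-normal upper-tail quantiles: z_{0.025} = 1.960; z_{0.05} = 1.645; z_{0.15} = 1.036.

n₁ = 22

With allocation ratio k = n₂/n₁ = 3, Var(x̄₁−x̄₂) = σ²(1/n₁ + 1/(k·n₁)) = σ²·(k+1)/(k·n₁).
So n₁ = (1 + 1/k)·((z_{α/2} + z_β)/d)² = 1.333 × (2.996/0.74)².
n₁ = 1.333 × 16.39 = 21.9.
Round up: n₁ = 22, giving n₂ = 3 × 22 = 66.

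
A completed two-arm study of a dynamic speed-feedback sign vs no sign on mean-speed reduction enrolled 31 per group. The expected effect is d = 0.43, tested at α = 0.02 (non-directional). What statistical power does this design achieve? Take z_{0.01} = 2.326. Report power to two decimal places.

For two equal groups, power = Φ(d·√(n/2) − z_{α/2}).
d·√(n/2) = 0.43 × √(31/2) = 0.43 × 3.937 = 1.693.
z_β = 1.693 − 2.326 = -0.633.
Power = Φ(-0.633) = 0.263.

power ≈ 0.26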